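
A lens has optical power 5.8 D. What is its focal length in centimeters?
f = 1/P = 17.24 cm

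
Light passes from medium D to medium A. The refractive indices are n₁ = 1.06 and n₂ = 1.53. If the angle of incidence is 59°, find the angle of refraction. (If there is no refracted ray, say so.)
sin θ₂ = (n₁/n₂)·sin θ₁ = 0.5939 → θ₂ = 36.43°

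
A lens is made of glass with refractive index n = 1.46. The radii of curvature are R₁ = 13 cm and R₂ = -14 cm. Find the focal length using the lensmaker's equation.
1/f = (n − 1)(1/R₁ − 1/R₂) → f = 14.65 cm (converging lens)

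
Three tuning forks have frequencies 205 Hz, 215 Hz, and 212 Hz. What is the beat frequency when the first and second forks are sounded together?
10 Hz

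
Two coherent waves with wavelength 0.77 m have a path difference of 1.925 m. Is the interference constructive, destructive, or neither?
destructive — path difference = 2.5λ, an odd multiple of λ/2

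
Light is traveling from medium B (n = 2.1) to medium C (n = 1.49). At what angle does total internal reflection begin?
θc = arcsin(n₂/n₁) = 45.2°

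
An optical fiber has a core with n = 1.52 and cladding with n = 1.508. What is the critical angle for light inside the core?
θc = arcsin(n_cladding/n_core) = 82.8°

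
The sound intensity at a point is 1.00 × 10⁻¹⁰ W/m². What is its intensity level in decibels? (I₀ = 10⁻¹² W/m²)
β = 10·log₁₀(I/I₀) = 20 dB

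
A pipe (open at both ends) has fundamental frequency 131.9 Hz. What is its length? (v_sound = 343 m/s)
L = v/(2f₁) = 1.3 m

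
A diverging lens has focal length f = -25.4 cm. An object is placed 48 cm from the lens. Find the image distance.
1/di = 1/f − 1/do → di = -16.61 cm (virtual image)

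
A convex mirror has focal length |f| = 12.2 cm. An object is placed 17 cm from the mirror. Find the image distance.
f = −12.2 cm (convex); 1/di = 1/f − 1/do → di = -7.103 cm (virtual image, behind mirror)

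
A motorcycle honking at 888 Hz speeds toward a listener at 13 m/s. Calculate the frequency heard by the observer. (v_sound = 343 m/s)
f_obs = f·v/(v − v_s) = 923 Hz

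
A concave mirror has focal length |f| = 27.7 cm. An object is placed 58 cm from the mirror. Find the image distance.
f = +27.7 cm (concave); 1/di = 1/f − 1/do → di = 53.02 cm (real image, in front of mirror)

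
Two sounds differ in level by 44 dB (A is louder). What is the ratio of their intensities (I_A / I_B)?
I_A/I_B = 10^(Δβ/10) = 25120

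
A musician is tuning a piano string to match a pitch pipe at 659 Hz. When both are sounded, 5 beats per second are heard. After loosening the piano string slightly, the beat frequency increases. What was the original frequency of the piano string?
654 Hz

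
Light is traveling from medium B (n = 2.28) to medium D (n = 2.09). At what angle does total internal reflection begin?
θc = arcsin(n₂/n₁) = 66.44°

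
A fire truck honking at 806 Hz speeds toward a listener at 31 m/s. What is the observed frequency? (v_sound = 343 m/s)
f_obs = f·v/(v − v_s) = 886.1 Hz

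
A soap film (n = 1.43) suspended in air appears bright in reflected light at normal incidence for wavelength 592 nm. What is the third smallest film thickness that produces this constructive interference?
2nt = (m − ½)λ with m = 3 → t = (m − ½)λ/(2n) = 517.5 nm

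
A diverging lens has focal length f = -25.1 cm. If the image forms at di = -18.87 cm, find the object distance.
1/do = 1/f − 1/di → do = 76.03 cm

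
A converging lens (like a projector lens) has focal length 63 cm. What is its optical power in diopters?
P = 1/f = 1.587 D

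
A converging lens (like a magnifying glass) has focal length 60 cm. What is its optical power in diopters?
P = 1/f = 1.667 D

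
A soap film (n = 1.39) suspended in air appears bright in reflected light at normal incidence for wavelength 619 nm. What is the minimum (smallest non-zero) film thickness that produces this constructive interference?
2nt = (m − ½)λ with m = 1 → t = (m − ½)λ/(2n) = 111.3 nm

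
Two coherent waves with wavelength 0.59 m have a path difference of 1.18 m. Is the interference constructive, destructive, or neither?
constructive — path difference = 2λ, a whole number of wavelengths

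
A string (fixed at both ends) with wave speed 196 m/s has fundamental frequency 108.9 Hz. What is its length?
L = v/(2f₁) = 0.8999 m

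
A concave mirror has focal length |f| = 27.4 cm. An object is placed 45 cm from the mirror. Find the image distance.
f = +27.4 cm (concave); 1/di = 1/f − 1/do → di = 70.06 cm (real image, in front of mirror)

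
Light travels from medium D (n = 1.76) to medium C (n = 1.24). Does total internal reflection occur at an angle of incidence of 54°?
θc = arcsin(n₂/n₁) = 44.79°; 54° > θc, so yes — total internal reflection.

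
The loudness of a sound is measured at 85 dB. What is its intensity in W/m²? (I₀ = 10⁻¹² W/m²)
I = I₀·10^(β/10) = 3.16 × 10⁻⁴ W/m²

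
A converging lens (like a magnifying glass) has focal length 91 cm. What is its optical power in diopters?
P = 1/f = 1.099 D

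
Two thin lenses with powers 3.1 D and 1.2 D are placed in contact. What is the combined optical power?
P_total = P₁ + P₂ = 4.3 D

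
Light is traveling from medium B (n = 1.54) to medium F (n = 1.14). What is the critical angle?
θc = arcsin(n₂/n₁) = 47.75°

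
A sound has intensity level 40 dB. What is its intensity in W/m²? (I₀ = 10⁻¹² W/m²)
I = I₀·10^(β/10) = 1.00 × 10⁻⁸ W/m²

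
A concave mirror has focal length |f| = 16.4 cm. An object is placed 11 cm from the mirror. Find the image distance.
f = +16.4 cm (concave); 1/di = 1/f − 1/do → di = -33.41 cm (virtual image, behind mirror)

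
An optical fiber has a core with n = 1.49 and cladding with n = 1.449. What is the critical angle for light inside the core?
θc = arcsin(n_cladding/n_core) = 76.53°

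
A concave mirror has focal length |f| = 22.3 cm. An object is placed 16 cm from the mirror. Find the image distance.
f = +22.3 cm (concave); 1/di = 1/f − 1/do → di = -56.63 cm (virtual image, behind mirror)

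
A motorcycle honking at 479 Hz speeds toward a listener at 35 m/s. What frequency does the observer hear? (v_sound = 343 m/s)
f_obs = f·v/(v − v_s) = 533.4 Hz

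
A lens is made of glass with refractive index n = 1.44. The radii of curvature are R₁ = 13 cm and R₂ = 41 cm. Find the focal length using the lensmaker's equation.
1/f = (n − 1)(1/R₁ − 1/R₂) → f = 43.26 cm (converging lens)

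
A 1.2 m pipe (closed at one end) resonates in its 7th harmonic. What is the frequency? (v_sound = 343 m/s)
fₙ = nv/(4L) = 500.2 Hz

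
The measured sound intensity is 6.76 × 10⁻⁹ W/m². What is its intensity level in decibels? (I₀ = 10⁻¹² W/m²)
β = 10·log₁₀(I/I₀) = 38.3 dB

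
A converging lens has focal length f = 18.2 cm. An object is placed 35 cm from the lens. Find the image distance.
1/di = 1/f − 1/do → di = 37.92 cm (real image)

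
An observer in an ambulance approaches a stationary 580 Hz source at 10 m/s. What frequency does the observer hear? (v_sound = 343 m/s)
f_obs = f·(v + v_o)/v = 596.9 Hz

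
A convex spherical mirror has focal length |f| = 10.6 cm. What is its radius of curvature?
R = 2|f| = 21.2 cm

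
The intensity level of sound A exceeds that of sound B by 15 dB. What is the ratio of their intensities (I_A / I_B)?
I_A/I_B = 10^(Δβ/10) = 31.62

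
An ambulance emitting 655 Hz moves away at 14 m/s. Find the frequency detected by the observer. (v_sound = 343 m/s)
f_obs = f·v/(v + v_s) = 629.3 Hz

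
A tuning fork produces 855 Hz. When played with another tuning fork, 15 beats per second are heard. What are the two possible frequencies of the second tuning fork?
f₂ = 855 ± 15 Hz → 870 Hz or 840 Hz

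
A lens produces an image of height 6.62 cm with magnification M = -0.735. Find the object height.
ho = |hi|/|M| = 9.007 cm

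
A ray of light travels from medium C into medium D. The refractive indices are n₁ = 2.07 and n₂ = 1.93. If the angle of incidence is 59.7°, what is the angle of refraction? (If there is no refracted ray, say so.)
sin θ₂ = (n₁/n₂)·sin θ₁ = 0.926 → θ₂ = 67.82°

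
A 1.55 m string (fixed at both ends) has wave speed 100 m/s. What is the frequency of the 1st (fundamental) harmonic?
fₙ = nv/(2L) = 32.26 Hz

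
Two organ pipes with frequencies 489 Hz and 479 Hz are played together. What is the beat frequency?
10 Hz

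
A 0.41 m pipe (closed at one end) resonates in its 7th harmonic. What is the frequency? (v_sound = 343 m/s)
fₙ = nv/(4L) = 1464 Hz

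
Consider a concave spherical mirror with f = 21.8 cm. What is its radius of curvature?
R = 2|f| = 43.6 cm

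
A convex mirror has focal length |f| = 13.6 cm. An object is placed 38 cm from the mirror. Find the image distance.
f = −13.6 cm (convex); 1/di = 1/f − 1/do → di = -10.02 cm (virtual image, behind mirror)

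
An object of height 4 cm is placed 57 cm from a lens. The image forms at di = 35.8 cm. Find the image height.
hi = (-di/do) × ho = -2.512 cm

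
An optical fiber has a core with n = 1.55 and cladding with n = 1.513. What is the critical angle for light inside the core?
θc = arcsin(n_cladding/n_core) = 77.46°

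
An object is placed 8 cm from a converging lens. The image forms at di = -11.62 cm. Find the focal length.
1/f = 1/do + 1/di → f = 25.68 cm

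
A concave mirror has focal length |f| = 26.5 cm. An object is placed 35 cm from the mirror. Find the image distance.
f = +26.5 cm (concave); 1/di = 1/f − 1/do → di = 109.1 cm (real image, in front of mirror)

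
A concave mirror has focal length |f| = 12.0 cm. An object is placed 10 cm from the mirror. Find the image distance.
f = +12.0 cm (concave); 1/di = 1/f − 1/do → di = -60 cm (virtual image, behind mirror)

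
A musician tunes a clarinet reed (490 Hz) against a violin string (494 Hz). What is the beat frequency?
4 Hz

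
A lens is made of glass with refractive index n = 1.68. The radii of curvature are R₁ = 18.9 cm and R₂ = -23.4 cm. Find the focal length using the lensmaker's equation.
1/f = (n − 1)(1/R₁ − 1/R₂) → f = 15.38 cm (converging lens)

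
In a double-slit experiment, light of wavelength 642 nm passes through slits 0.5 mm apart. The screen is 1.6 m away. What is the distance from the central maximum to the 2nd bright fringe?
y = mλL/d = 4.109 mm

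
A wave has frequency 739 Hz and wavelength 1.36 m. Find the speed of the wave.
v = fλ = 1005 m/s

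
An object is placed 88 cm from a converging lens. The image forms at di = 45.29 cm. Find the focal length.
1/f = 1/do + 1/di → f = 29.9 cm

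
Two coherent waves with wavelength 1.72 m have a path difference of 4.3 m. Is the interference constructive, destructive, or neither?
destructive — path difference = 2.5λ, an odd multiple of λ/2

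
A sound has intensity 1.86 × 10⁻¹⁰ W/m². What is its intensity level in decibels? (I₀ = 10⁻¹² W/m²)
β = 10·log₁₀(I/I₀) = 22.7 dB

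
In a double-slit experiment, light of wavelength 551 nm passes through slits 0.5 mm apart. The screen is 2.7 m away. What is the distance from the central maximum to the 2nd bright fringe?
y = mλL/d = 5.951 mm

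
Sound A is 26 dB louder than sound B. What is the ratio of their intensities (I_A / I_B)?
I_A/I_B = 10^(Δβ/10) = 398.1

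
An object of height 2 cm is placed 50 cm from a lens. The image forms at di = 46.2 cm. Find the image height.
hi = (-di/do) × ho = -1.848 cm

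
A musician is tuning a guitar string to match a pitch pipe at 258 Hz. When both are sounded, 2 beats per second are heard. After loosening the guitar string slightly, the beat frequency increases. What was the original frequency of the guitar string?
256 Hz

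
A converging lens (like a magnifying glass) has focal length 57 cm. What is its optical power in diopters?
P = 1/f = 1.754 D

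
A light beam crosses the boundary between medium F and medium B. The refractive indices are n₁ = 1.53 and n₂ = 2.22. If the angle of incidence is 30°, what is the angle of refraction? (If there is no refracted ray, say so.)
sin θ₂ = (n₁/n₂)·sin θ₁ = 0.3446 → θ₂ = 20.16°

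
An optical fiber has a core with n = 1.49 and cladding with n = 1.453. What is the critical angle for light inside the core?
θc = arcsin(n_cladding/n_core) = 77.2°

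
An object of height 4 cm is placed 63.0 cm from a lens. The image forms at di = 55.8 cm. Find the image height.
hi = (-di/do) × ho = -3.543 cm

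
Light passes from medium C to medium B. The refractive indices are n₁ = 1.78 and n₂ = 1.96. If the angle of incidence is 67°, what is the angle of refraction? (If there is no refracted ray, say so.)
sin θ₂ = (n₁/n₂)·sin θ₁ = 0.836 → θ₂ = 56.72°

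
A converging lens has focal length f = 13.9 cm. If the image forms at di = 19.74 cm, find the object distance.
1/do = 1/f − 1/di → do = 46.98 cm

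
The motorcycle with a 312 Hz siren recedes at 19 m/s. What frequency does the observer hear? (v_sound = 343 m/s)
f_obs = f·v/(v + v_s) = 295.6 Hz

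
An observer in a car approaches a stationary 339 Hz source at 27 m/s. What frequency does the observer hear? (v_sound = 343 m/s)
f_obs = f·(v + v_o)/v = 365.7 Hz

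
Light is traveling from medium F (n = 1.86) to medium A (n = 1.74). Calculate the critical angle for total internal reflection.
θc = arcsin(n₂/n₁) = 69.31°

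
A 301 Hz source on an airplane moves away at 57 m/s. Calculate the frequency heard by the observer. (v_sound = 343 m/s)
f_obs = f·v/(v + v_s) = 258.1 Hz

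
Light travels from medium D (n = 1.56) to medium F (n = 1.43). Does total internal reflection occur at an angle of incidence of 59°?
θc = arcsin(n₂/n₁) = 66.44°; 59° < θc, so no — the ray refracts.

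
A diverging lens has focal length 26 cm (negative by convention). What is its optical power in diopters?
P = 1/f = -3.846 D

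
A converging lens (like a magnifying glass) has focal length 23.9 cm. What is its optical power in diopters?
P = 1/f = 4.184 D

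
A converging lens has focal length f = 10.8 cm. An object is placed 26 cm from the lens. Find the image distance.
1/di = 1/f − 1/do → di = 18.47 cm (real image)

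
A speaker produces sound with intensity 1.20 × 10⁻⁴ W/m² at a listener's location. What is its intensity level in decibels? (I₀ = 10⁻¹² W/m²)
β = 10·log₁₀(I/I₀) = 80.79 dB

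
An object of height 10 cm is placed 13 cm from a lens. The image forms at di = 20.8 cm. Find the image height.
hi = (-di/do) × ho = -16 cm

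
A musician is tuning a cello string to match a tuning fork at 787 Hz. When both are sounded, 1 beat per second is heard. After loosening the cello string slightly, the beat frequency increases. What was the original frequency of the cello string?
786 Hz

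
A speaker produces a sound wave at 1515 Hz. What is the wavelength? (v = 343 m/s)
λ = v/f = 0.2264 m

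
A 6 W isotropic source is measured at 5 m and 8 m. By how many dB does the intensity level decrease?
Δβ = 20·log₁₀(r₂/r₁) = 4.082 dB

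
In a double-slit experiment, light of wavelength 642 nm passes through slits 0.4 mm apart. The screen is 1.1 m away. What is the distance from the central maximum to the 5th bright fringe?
y = mλL/d = 8.828 mm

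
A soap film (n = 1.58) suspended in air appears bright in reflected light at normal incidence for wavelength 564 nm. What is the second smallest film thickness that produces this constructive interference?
2nt = (m − ½)λ with m = 2 → t = (m − ½)λ/(2n) = 267.7 nm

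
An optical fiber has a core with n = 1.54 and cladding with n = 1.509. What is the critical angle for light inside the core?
θc = arcsin(n_cladding/n_core) = 78.48°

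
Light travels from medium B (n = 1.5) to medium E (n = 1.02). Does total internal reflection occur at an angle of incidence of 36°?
θc = arcsin(n₂/n₁) = 42.84°; 36° < θc, so no — the ray refracts.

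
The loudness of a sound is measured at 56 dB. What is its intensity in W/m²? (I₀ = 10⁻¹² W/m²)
I = I₀·10^(β/10) = 3.98 × 10⁻⁷ W/m²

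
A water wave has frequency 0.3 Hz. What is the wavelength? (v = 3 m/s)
λ = v/f = 10 m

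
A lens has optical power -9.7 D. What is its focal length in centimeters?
f = 1/P = -10.31 cm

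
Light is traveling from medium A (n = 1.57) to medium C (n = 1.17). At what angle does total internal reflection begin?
θc = arcsin(n₂/n₁) = 48.18°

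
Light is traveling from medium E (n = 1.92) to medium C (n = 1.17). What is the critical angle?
θc = arcsin(n₂/n₁) = 37.54°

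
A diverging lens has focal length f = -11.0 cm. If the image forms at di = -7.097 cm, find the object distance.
1/do = 1/f − 1/di → do = 20 cm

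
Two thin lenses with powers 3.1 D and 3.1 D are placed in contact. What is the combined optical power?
P_total = P₁ + P₂ = 6.2 D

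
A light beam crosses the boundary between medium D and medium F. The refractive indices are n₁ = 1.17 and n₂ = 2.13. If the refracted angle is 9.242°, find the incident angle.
sin θ₁ = (n₂/n₁)·sin θ₂ → θ₁ = 17°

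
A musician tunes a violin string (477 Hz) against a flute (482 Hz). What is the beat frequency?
5 Hz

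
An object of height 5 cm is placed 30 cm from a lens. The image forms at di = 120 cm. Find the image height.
hi = (-di/do) × ho = -20 cm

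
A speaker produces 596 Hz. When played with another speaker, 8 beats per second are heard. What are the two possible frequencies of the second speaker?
f₂ = 596 ± 8 Hz → 604 Hz or 588 Hz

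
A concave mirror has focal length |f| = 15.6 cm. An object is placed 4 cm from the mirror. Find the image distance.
f = +15.6 cm (concave); 1/di = 1/f − 1/do → di = -5.379 cm (virtual image, behind mirror)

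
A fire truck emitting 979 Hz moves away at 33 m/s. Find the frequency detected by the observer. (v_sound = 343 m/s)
f_obs = f·v/(v + v_s) = 893.1 Hz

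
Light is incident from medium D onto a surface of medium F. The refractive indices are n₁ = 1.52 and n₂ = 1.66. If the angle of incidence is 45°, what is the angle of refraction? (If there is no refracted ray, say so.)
sin θ₂ = (n₁/n₂)·sin θ₁ = 0.6475 → θ₂ = 40.35°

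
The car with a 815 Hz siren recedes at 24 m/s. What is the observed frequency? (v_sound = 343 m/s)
f_obs = f·v/(v + v_s) = 761.7 Hz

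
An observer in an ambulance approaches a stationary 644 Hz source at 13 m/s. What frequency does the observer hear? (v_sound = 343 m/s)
f_obs = f·(v + v_o)/v = 668.4 Hz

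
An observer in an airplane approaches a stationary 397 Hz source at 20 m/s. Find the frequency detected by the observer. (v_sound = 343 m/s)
f_obs = f·(v + v_o)/v = 420.1 Hz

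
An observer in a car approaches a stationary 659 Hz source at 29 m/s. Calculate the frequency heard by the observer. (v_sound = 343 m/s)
f_obs = f·(v + v_o)/v = 714.7 Hz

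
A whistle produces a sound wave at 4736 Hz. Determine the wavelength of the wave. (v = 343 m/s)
λ = v/f = 0.07242 m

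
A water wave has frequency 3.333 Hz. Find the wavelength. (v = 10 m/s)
λ = v/f = 3 m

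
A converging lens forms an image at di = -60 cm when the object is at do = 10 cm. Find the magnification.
M = −di/do = 6 (upright image)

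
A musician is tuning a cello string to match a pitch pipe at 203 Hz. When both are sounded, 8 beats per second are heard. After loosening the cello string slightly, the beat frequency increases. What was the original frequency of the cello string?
195 Hz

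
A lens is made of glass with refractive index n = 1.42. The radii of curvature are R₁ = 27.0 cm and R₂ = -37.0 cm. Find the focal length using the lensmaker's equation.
1/f = (n − 1)(1/R₁ − 1/R₂) → f = 37.17 cm (converging lens)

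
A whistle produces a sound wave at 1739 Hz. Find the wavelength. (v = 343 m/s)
λ = v/f = 0.1972 m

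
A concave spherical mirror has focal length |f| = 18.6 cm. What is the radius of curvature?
R = 2|f| = 37.2 cm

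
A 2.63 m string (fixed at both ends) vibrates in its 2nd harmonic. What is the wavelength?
λₙ = 2L/n = 2.63 m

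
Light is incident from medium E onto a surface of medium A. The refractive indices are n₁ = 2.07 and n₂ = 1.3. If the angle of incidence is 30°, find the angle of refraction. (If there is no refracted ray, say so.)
sin θ₂ = (n₁/n₂)·sin θ₁ = 0.7962 → θ₂ = 52.76°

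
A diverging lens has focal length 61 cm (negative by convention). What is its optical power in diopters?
P = 1/f = -1.639 D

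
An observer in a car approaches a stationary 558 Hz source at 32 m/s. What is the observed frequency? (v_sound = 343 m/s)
f_obs = f·(v + v_o)/v = 610.1 Hz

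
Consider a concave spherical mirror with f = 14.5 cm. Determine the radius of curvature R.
R = 2|f| = 29 cm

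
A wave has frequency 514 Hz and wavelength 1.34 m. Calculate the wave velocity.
v = fλ = 688.8 m/s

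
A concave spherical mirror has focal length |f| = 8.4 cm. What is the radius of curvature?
R = 2|f| = 16.8 cm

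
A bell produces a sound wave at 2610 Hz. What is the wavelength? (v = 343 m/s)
λ = v/f = 0.1314 m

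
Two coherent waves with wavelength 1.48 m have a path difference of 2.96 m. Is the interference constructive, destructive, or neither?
constructive — path difference = 2λ, a whole number of wavelengths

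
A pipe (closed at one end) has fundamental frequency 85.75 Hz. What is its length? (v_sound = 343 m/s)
L = v/(4f₁) = 1 m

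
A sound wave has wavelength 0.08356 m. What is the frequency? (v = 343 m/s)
f = v/λ = 4105 Hz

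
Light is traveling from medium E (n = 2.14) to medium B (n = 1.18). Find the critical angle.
θc = arcsin(n₂/n₁) = 33.46°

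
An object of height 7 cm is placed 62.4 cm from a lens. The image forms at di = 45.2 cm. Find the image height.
hi = (-di/do) × ho = -5.071 cm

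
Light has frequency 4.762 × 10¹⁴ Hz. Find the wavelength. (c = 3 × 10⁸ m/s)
λ = c/f = 630 nm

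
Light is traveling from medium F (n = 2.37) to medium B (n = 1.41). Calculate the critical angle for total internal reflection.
θc = arcsin(n₂/n₁) = 36.51°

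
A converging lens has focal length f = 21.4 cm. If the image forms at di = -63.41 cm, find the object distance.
1/do = 1/f − 1/di → do = 16 cm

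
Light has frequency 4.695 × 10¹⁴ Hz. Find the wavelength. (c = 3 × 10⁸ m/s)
λ = c/f = 639 nm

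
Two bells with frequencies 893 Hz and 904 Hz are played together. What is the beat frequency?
11 Hz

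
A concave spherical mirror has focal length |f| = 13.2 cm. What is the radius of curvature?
R = 2|f| = 26.4 cm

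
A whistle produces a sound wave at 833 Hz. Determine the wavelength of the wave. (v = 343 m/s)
λ = v/f = 0.4118 m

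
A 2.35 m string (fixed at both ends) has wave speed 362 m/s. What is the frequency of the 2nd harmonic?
fₙ = nv/(2L) = 154 Hz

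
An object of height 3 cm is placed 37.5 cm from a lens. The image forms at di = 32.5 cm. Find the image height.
hi = (-di/do) × ho = -2.6 cm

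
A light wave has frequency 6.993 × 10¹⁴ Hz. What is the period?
T = 1/f = 1.430 × 10⁻¹⁵ s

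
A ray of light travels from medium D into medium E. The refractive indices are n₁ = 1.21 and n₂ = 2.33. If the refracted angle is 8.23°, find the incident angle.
sin θ₁ = (n₂/n₁)·sin θ₂ → θ₁ = 16°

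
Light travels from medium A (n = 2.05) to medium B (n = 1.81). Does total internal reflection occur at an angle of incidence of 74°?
θc = arcsin(n₂/n₁) = 62°; 74° > θc, so yes — total internal reflection.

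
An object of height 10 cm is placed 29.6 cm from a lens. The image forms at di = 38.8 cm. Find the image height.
hi = (-di/do) × ho = -13.11 cm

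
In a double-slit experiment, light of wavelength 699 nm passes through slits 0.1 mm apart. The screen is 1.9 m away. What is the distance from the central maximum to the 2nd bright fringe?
y = mλL/d = 26.56 mm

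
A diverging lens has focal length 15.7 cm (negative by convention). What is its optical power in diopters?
P = 1/f = -6.369 D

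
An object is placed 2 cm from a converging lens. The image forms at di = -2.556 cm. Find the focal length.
1/f = 1/do + 1/di → f = 9.194 cm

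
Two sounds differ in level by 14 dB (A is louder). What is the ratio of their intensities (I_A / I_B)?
I_A/I_B = 10^(Δβ/10) = 25.12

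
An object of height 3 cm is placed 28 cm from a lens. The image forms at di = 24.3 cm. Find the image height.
hi = (-di/do) × ho = -2.604 cm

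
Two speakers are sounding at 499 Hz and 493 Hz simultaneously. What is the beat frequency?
6 Hz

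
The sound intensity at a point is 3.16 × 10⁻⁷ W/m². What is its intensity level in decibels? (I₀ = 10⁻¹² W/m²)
β = 10·log₁₀(I/I₀) = 55 dB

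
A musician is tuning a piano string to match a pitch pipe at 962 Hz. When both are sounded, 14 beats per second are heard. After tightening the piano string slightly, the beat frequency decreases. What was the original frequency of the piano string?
948 Hz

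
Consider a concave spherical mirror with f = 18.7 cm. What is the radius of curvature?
R = 2|f| = 37.4 cm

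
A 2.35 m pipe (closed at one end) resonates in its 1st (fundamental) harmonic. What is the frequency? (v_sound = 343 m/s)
fₙ = nv/(4L) = 36.49 Hz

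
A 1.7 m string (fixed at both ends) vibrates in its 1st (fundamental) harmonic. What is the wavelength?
λₙ = 2L/n = 3.4 m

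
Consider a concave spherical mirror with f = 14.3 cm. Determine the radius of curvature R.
R = 2|f| = 28.6 cm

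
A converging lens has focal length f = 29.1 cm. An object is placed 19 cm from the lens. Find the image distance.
1/di = 1/f − 1/do → di = -54.74 cm (virtual image)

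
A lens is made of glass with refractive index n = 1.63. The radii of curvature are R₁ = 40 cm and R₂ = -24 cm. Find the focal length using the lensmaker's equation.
1/f = (n − 1)(1/R₁ − 1/R₂) → f = 23.81 cm (converging lens)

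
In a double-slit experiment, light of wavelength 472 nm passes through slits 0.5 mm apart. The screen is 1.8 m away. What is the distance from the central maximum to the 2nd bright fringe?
y = mλL/d = 3.398 mm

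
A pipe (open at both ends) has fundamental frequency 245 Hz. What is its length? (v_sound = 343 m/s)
L = v/(2f₁) = 0.7 m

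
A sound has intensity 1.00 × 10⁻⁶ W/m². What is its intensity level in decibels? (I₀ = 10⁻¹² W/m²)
β = 10·log₁₀(I/I₀) = 60 dB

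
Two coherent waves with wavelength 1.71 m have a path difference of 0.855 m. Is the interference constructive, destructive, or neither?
destructive — path difference = 0.5λ, an odd multiple of λ/2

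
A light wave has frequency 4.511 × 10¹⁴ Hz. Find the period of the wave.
T = 1/f = 2.217 × 10⁻¹⁵ s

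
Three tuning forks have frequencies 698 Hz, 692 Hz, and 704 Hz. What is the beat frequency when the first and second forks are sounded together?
6 Hz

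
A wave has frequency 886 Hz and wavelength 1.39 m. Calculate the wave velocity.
v = fλ = 1232 m/s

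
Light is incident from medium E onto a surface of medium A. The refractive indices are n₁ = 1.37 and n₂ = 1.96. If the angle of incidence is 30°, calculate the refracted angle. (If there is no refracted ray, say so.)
sin θ₂ = (n₁/n₂)·sin θ₁ = 0.3495 → θ₂ = 20.46°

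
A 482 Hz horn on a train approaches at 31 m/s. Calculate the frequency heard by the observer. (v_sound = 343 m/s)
f_obs = f·v/(v − v_s) = 529.9 Hz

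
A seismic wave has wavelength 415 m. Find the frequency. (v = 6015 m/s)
f = v/λ = 14.49 Hz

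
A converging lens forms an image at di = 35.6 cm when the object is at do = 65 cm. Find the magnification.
M = −di/do = -0.5477 (inverted image)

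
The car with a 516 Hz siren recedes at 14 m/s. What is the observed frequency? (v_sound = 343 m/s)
f_obs = f·v/(v + v_s) = 495.8 Hz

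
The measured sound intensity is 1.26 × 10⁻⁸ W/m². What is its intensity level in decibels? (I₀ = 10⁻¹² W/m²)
β = 10·log₁₀(I/I₀) = 41 dB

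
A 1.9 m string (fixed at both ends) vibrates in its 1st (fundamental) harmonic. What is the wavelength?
λₙ = 2L/n = 3.8 m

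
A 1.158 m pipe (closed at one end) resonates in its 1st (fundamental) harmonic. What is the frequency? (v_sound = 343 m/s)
fₙ = nv/(4L) = 74.05 Hz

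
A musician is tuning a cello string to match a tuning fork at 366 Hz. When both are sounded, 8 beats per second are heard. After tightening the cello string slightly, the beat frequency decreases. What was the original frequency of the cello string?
358 Hz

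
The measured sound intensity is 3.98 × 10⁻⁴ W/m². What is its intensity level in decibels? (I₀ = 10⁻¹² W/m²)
β = 10·log₁₀(I/I₀) = 86 dB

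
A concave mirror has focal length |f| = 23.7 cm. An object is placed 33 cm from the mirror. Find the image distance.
f = +23.7 cm (concave); 1/di = 1/f − 1/do → di = 84.1 cm (real image, in front of mirror)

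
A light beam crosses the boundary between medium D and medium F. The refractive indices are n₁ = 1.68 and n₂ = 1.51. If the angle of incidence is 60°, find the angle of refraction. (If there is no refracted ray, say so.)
sin θ₂ = (n₁/n₂)·sin θ₁ = 0.9635 → θ₂ = 74.48°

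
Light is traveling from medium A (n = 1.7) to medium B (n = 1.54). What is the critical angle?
θc = arcsin(n₂/n₁) = 64.94°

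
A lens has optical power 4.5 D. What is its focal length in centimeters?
f = 1/P = 22.22 cm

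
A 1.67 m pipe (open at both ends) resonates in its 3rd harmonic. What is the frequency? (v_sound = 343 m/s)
fₙ = nv/(2L) = 308.1 Hz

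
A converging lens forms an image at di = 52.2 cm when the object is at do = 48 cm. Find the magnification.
M = −di/do = -1.088 (inverted image)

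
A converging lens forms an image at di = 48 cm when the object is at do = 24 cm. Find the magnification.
M = −di/do = -2 (inverted image)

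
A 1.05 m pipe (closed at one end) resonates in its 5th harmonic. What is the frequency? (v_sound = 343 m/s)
fₙ = nv/(4L) = 408.3 Hz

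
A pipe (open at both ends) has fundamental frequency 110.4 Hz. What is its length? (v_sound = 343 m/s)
L = v/(2f₁) = 1.553 m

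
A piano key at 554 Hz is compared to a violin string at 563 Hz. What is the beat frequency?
9 Hz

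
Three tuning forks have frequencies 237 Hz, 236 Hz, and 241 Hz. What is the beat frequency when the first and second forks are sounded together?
1 Hz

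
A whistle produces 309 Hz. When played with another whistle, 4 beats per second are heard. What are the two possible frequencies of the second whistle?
f₂ = 309 ± 4 Hz → 313 Hz or 305 Hz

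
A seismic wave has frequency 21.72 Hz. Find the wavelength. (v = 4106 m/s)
λ = v/f = 189 m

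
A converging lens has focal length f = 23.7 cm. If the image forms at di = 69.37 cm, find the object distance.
1/do = 1/f − 1/di → do = 36 cm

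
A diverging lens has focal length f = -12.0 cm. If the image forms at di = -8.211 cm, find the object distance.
1/do = 1/f − 1/di → do = 26 cm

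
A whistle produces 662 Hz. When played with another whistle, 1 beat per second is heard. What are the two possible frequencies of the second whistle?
f₂ = 662 ± 1 Hz → 663 Hz or 661 Hz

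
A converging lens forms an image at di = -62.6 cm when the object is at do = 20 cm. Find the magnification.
M = −di/do = 3.13 (upright image)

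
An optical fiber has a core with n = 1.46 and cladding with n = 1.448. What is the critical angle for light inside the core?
θc = arcsin(n_cladding/n_core) = 82.65°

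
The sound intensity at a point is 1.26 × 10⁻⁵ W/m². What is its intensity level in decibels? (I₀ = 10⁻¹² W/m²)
β = 10·log₁₀(I/I₀) = 71 dB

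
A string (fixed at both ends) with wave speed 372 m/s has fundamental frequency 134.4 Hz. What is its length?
L = v/(2f₁) = 1.384 m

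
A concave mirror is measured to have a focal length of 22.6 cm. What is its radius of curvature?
R = 2|f| = 45.2 cm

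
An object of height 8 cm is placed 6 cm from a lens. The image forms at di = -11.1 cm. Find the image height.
hi = (-di/do) × ho = 14.8 cm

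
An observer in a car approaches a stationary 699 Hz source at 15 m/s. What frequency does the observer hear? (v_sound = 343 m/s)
f_obs = f·(v + v_o)/v = 729.6 Hz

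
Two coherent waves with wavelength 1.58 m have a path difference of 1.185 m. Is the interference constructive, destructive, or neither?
neither (partial) — path difference = 0.75λ, neither a whole number of wavelengths nor an odd multiple of λ/2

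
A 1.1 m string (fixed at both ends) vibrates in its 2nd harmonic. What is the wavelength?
λₙ = 2L/n = 1.1 m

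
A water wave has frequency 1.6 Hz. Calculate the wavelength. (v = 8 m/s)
λ = v/f = 5 m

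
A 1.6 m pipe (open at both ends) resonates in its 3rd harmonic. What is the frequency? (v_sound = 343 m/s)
fₙ = nv/(2L) = 321.6 Hz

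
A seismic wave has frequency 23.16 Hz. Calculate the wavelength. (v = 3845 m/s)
λ = v/f = 166 m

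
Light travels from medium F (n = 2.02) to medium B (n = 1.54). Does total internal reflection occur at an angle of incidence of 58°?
θc = arcsin(n₂/n₁) = 49.67°; 58° > θc, so yes — total internal reflection.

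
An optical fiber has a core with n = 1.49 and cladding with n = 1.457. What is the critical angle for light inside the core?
θc = arcsin(n_cladding/n_core) = 77.92°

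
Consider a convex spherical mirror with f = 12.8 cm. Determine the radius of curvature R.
R = 2|f| = 25.6 cm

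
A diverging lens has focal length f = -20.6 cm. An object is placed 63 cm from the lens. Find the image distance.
1/di = 1/f − 1/do → di = -15.52 cm (virtual image)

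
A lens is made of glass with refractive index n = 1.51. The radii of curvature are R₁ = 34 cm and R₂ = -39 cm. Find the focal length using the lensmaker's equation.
1/f = (n − 1)(1/R₁ − 1/R₂) → f = 35.62 cm (converging lens)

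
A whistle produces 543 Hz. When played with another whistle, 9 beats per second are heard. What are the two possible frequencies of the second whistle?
f₂ = 543 ± 9 Hz → 552 Hz or 534 Hz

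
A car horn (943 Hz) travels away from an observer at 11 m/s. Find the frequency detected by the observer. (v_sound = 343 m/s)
f_obs = f·v/(v + v_s) = 913.7 Hz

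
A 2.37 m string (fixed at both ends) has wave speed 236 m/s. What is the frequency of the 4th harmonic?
fₙ = nv/(2L) = 199.2 Hz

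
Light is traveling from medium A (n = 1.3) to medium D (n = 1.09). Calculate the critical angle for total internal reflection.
θc = arcsin(n₂/n₁) = 56.98°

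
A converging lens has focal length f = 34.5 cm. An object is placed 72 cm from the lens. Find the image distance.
1/di = 1/f − 1/do → di = 66.24 cm (real image)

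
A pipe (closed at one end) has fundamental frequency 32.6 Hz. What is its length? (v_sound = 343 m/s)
L = v/(4f₁) = 2.63 m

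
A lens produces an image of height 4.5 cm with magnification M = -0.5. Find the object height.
ho = |hi|/|M| = 9 cm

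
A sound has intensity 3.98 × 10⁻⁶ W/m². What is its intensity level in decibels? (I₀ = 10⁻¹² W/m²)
β = 10·log₁₀(I/I₀) = 66 dB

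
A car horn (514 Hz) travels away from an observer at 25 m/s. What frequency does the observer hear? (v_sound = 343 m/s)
f_obs = f·v/(v + v_s) = 479.1 Hz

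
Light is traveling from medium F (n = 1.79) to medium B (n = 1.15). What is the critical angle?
θc = arcsin(n₂/n₁) = 39.98°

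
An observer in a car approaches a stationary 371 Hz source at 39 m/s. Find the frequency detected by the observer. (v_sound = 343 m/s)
f_obs = f·(v + v_o)/v = 413.2 Hz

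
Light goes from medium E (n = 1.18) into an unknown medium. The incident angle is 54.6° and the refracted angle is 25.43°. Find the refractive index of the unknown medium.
n₂ = n₁·sin θ₁ / sin θ₂ = 2.24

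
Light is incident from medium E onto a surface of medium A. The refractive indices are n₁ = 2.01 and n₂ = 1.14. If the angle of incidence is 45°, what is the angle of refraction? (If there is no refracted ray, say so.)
sin θ₂ = (n₁/n₂)·sin θ₁ = 1.247 > 1, so there is no refracted ray — the light undergoes total internal reflection.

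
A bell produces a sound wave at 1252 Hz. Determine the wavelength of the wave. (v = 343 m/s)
λ = v/f = 0.274 m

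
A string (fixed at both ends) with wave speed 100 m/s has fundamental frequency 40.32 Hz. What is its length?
L = v/(2f₁) = 1.24 m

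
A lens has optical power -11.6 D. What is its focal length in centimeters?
f = 1/P = -8.621 cm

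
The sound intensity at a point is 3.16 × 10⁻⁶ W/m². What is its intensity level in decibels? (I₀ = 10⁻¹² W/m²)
β = 10·log₁₀(I/I₀) = 65 dB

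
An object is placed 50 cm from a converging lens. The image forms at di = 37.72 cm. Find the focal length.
1/f = 1/do + 1/di → f = 21.5 cm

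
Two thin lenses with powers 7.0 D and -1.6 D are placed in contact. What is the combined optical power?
P_total = P₁ + P₂ = 5.4 D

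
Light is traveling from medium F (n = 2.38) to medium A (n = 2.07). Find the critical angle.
θc = arcsin(n₂/n₁) = 60.43°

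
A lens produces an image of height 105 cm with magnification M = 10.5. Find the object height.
ho = |hi|/|M| = 10 cm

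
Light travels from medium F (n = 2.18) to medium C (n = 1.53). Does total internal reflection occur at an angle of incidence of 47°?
θc = arcsin(n₂/n₁) = 44.57°; 47° > θc, so yes — total internal reflection.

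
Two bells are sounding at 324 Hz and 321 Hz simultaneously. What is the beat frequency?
3 Hz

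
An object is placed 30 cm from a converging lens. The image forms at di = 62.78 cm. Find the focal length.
1/f = 1/do + 1/di → f = 20.3 cm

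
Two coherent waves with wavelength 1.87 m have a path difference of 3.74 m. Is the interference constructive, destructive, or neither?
constructive — path difference = 2λ, a whole number of wavelengths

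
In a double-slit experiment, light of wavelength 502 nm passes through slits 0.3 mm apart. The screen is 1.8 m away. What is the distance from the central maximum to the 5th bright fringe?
y = mλL/d = 15.06 mm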